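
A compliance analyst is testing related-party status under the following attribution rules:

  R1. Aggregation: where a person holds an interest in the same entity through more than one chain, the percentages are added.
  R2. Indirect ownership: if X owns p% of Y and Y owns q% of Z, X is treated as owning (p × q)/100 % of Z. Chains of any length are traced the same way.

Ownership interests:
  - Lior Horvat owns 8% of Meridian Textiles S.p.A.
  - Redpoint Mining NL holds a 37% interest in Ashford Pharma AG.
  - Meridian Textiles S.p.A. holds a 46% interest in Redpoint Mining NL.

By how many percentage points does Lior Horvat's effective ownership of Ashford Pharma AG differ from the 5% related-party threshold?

3.6384

Chain via Meridian Textiles S.p.A. → Redpoint Mining NL (R2): 8% × 46% × 37% = 1.3616% of Ashford Pharma AG.
1.3616% falls short of the 5% threshold by 3.6384 percentage points.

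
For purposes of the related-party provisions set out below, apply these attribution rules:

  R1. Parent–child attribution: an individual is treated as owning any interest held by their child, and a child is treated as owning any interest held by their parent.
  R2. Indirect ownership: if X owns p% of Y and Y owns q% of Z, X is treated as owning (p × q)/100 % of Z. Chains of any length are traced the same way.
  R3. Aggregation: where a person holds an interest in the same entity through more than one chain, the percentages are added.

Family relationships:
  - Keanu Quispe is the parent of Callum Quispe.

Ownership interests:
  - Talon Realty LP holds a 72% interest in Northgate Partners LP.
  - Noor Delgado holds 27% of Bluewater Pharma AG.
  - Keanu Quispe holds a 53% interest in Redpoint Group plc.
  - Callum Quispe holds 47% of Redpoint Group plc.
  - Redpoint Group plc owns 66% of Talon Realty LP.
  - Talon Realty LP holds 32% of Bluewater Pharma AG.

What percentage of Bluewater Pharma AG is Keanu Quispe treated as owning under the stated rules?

21.12%

By parent–child attribution (R1), Keanu Quispe is treated as also owning Callum Quispe's interest in Redpoint Group plc, giving 53% + 47% = 100%.
Chain via Redpoint Group plc → Talon Realty LP (R2): 100% × 66% × 32% = 21.12% of Bluewater Pharma AG.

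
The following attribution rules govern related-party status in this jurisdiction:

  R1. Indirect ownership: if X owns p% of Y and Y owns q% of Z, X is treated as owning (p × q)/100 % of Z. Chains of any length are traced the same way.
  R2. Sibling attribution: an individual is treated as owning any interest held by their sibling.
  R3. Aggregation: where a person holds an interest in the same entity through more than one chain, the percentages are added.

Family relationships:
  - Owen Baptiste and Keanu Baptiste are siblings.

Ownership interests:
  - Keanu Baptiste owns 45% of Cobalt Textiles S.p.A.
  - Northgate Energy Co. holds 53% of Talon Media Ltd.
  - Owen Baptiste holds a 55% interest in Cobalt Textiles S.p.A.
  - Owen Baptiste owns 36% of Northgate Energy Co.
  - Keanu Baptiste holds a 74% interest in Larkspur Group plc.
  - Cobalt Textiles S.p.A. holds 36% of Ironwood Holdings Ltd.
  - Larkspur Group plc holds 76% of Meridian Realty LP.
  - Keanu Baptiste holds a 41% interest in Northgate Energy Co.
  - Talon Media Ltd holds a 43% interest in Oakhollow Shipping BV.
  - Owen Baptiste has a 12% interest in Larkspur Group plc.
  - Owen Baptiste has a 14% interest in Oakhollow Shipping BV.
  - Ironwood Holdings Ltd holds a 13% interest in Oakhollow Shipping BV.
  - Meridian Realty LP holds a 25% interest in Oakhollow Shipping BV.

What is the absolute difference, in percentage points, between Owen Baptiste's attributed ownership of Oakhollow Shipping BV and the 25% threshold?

27.5683

By sibling attribution (R2), Owen Baptiste is treated as also owning Keanu Baptiste's interest in Larkspur Group plc, giving 12% + 74% = 86%.
By sibling attribution (R2), Owen Baptiste is treated as also owning Keanu Baptiste's interest in Cobalt Textiles S.p.A, giving 55% + 45% = 100%.
By sibling attribution (R2), Owen Baptiste is treated as also owning Keanu Baptiste's interest in Northgate Energy Co, giving 36% + 41% = 77%.
Chain via Larkspur Group plc → Meridian Realty LP (R1): 86% × 76% × 25% = 16.34% of Oakhollow Shipping BV.
Chain via Cobalt Textiles S.p.A. → Ironwood Holdings Ltd (R1): 100% × 36% × 13% = 4.68% of Oakhollow Shipping BV.
Chain via Northgate Energy Co. → Talon Media Ltd (R1): 77% × 53% × 43% = 17.5483% of Oakhollow Shipping BV.
Direct interest in Oakhollow Shipping BV: 14%.
Aggregating (R3): 16.34% + 4.68% + 17.5483% + 14% = 52.5683%.
52.5683% exceeds the 25% threshold by 27.5683 percentage points.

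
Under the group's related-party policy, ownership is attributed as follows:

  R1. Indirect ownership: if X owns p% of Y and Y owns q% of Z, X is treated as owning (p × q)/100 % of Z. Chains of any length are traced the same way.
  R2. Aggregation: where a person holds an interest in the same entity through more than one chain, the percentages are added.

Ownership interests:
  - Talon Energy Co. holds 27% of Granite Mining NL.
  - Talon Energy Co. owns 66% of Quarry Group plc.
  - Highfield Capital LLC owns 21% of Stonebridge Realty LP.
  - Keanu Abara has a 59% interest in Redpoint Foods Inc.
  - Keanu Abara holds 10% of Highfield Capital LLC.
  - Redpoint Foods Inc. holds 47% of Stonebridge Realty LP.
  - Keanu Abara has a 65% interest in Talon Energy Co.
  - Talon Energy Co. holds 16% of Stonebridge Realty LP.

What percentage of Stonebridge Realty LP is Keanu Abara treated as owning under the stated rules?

40.23%

Chain via Highfield Capital LLC (R1): 10% × 21% = 2.1% of Stonebridge Realty LP.
Chain via Talon Energy Co. (R1): 65% × 16% = 10.4% of Stonebridge Realty LP.
Chain via Redpoint Foods Inc. (R1): 59% × 47% = 27.73% of Stonebridge Realty LP.
Aggregating (R2): 2.1% + 10.4% + 27.73% = 40.23%.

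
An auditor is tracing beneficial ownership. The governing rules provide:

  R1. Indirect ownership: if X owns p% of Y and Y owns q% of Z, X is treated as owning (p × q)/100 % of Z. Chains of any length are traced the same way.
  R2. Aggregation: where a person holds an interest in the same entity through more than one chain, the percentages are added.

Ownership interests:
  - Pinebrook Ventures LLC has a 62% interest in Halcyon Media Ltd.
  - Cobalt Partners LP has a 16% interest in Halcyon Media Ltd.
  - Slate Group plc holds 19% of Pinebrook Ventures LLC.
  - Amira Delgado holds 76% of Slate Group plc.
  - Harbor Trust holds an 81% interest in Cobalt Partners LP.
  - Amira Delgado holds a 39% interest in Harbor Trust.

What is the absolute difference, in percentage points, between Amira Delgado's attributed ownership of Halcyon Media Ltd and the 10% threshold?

Chain via Harbor Trust → Cobalt Partners LP (R1): 39% × 81% × 16% = 5.0544% of Halcyon Media Ltd.
Chain via Slate Group plc → Pinebrook Ventures LLC (R1): 76% × 19% × 62% = 8.9528% of Halcyon Media Ltd.
Aggregating (R2): 5.0544% + 8.9528% = 14.0072%.
14.0072% exceeds the 10% threshold by 4.0072 percentage points.

4.0072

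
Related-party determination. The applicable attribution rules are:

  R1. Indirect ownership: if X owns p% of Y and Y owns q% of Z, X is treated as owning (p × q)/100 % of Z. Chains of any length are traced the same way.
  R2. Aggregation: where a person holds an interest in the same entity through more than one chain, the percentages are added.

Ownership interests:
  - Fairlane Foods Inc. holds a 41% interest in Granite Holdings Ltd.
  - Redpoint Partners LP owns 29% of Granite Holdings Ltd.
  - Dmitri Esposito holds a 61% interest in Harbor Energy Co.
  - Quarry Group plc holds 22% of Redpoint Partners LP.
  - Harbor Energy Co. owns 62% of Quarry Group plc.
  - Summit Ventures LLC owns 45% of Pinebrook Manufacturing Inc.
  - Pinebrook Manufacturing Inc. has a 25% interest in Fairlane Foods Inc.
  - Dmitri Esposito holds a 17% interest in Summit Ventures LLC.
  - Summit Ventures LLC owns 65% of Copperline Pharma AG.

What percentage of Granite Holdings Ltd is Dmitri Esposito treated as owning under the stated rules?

Chain via Summit Ventures LLC → Pinebrook Manufacturing Inc. → Fairlane Foods Inc. (R1): 17% × 45% × 25% × 41% = 0.784125% of Granite Holdings Ltd.
Chain via Harbor Energy Co. → Quarry Group plc → Redpoint Partners LP (R1): 61% × 62% × 22% × 29% = 2.412916% of Granite Holdings Ltd.
Aggregating (R2): 0.784125% + 2.412916% = 3.197041%.

3.197041%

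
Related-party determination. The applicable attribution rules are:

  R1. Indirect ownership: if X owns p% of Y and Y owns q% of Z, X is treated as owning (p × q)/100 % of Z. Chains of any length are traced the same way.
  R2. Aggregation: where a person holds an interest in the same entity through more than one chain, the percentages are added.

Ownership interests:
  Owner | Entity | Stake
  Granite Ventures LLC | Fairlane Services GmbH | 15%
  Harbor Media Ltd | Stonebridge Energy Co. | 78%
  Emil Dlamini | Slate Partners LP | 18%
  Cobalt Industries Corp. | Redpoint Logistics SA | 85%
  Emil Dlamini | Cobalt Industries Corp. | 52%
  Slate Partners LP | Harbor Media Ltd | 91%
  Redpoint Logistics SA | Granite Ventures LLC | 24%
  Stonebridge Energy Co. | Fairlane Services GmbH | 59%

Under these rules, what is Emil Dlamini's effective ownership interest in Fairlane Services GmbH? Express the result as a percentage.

9.129276%

Chain via Slate Partners LP → Harbor Media Ltd → Stonebridge Energy Co. (R1): 18% × 91% × 78% × 59% = 7.538076% of Fairlane Services GmbH.
Chain via Cobalt Industries Corp. → Redpoint Logistics SA → Granite Ventures LLC (R1): 52% × 85% × 24% × 15% = 1.5912% of Fairlane Services GmbH.
Aggregating (R2): 7.538076% + 1.5912% = 9.129276%.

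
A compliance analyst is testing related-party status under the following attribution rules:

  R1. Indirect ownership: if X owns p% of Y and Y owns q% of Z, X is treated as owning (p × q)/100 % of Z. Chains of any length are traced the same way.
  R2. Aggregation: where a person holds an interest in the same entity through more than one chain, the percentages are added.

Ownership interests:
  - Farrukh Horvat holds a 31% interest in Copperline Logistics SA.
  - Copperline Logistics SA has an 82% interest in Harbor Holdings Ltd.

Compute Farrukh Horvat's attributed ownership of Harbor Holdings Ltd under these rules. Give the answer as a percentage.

25.42%

Chain via Copperline Logistics SA (R1): 31% × 82% = 25.42% of Harbor Holdings Ltd.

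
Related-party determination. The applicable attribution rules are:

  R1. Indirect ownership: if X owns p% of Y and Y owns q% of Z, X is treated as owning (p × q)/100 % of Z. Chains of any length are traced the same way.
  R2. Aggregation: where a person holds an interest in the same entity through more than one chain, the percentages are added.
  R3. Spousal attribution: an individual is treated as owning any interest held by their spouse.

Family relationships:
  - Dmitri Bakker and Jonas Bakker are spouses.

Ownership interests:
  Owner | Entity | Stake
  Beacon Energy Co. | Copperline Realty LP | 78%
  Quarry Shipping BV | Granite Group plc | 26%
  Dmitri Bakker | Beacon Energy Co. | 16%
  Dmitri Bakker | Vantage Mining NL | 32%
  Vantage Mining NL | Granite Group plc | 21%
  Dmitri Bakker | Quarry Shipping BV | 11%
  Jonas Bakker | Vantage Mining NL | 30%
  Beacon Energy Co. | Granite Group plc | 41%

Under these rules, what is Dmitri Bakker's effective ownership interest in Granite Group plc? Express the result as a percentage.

22.44%

By spousal attribution (R3), Dmitri Bakker is treated as also owning Jonas Bakker's interest in Vantage Mining NL, giving 32% + 30% = 62%.
Chain via Quarry Shipping BV (R1): 11% × 26% = 2.86% of Granite Group plc.
Chain via Beacon Energy Co. (R1): 16% × 41% = 6.56% of Granite Group plc.
Chain via Vantage Mining NL (R1): 62% × 21% = 13.02% of Granite Group plc.
Aggregating (R2): 2.86% + 6.56% + 13.02% = 22.44%.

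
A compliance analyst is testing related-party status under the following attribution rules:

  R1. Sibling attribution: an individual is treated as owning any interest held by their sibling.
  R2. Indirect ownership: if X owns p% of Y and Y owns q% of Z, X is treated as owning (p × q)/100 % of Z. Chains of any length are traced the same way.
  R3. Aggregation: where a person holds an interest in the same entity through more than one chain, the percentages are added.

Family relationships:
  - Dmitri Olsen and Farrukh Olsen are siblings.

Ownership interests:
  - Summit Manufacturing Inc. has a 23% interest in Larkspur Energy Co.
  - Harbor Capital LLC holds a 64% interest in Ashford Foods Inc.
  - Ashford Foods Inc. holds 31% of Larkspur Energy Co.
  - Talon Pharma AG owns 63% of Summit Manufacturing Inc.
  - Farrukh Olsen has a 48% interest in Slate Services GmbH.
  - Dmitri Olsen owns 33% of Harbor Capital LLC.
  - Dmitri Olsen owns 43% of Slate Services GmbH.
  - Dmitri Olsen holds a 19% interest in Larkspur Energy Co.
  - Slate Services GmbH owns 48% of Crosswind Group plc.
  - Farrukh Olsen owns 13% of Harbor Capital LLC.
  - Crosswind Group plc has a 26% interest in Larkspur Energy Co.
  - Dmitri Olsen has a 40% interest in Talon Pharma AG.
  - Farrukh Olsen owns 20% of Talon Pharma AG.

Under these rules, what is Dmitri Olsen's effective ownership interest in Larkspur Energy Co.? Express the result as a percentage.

By sibling attribution (R1), Dmitri Olsen is treated as also owning Farrukh Olsen's interest in Slate Services GmbH, giving 43% + 48% = 91%.
By sibling attribution (R1), Dmitri Olsen is treated as also owning Farrukh Olsen's interest in Talon Pharma AG, giving 40% + 20% = 60%.
By sibling attribution (R1), Dmitri Olsen is treated as also owning Farrukh Olsen's interest in Harbor Capital LLC, giving 33% + 13% = 46%.
Chain via Slate Services GmbH → Crosswind Group plc (R2): 91% × 48% × 26% = 11.3568% of Larkspur Energy Co.
Chain via Talon Pharma AG → Summit Manufacturing Inc. (R2): 60% × 63% × 23% = 8.694% of Larkspur Energy Co.
Chain via Harbor Capital LLC → Ashford Foods Inc. (R2): 46% × 64% × 31% = 9.1264% of Larkspur Energy Co.
Direct interest in Larkspur Energy Co: 19%.
Aggregating (R3): 11.3568% + 8.694% + 9.1264% + 19% = 48.1772%.

48.1772%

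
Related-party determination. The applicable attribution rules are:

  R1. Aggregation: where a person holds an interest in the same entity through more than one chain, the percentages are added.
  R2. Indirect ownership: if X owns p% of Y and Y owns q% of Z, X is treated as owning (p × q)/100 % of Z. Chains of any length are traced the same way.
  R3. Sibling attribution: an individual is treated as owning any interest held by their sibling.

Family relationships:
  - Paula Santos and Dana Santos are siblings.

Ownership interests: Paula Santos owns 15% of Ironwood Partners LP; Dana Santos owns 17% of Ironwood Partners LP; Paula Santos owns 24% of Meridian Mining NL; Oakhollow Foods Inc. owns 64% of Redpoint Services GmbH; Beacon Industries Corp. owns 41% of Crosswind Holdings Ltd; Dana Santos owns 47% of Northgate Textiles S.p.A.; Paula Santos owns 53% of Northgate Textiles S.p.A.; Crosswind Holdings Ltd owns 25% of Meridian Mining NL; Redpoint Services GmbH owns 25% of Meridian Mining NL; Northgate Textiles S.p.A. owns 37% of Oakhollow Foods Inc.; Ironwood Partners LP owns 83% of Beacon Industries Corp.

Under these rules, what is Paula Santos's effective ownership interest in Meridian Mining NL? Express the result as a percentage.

By sibling attribution (R3), Paula Santos is treated as also owning Dana Santos's interest in Northgate Textiles S.p.A, giving 53% + 47% = 100%.
By sibling attribution (R3), Paula Santos is treated as also owning Dana Santos's interest in Ironwood Partners LP, giving 15% + 17% = 32%.
Chain via Northgate Textiles S.p.A. → Oakhollow Foods Inc. → Redpoint Services GmbH (R2): 100% × 37% × 64% × 25% = 5.92% of Meridian Mining NL.
Chain via Ironwood Partners LP → Beacon Industries Corp. → Crosswind Holdings Ltd (R2): 32% × 83% × 41% × 25% = 2.7224% of Meridian Mining NL.
Direct interest in Meridian Mining NL: 24%.
Aggregating (R1): 5.92% + 2.7224% + 24% = 32.6424%.

32.6424%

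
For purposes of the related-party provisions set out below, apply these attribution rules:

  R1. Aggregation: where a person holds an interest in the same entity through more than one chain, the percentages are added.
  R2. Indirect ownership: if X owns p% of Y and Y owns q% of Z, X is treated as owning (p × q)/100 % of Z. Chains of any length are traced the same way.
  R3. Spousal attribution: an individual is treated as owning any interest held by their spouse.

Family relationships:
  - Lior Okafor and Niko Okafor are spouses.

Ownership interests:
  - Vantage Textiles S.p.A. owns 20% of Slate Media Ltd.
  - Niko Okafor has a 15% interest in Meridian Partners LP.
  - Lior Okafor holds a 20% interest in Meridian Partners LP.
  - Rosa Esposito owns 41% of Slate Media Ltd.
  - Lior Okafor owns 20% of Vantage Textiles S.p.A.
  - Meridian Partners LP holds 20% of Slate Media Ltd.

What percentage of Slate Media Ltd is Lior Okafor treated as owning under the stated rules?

By spousal attribution (R3), Lior Okafor is treated as also owning Niko Okafor's interest in Meridian Partners LP, giving 20% + 15% = 35%.
Chain via Vantage Textiles S.p.A. (R2): 20% × 20% = 4% of Slate Media Ltd.
Chain via Meridian Partners LP (R2): 35% × 20% = 7% of Slate Media Ltd.
Aggregating (R1): 4% + 7% = 11%.

11%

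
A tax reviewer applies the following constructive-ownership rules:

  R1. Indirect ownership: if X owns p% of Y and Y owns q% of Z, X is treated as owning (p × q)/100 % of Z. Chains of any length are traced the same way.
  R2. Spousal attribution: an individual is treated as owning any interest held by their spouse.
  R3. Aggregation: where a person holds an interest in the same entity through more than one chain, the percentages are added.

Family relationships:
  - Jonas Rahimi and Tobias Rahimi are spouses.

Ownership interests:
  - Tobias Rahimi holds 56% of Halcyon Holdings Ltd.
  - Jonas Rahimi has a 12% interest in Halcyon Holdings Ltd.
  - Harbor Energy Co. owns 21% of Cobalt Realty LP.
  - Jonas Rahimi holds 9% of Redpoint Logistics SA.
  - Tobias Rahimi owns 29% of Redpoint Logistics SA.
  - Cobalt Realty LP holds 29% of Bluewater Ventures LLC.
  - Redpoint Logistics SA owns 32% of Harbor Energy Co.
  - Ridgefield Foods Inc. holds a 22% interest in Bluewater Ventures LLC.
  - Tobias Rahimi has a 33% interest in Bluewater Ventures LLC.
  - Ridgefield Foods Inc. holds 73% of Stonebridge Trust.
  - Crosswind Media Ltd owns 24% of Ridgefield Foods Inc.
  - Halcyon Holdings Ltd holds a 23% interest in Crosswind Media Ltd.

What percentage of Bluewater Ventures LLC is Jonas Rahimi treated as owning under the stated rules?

By spousal attribution (R2), Jonas Rahimi is treated as also owning Tobias Rahimi's interest in Redpoint Logistics SA, giving 9% + 29% = 38%.
By spousal attribution (R2), Jonas Rahimi is treated as also owning Tobias Rahimi's interest in Halcyon Holdings Ltd, giving 12% + 56% = 68%.
By spousal attribution (R2), Jonas Rahimi is treated as owning Tobias Rahimi's 33% interest in Bluewater Ventures LLC.
Chain via Redpoint Logistics SA → Harbor Energy Co. → Cobalt Realty LP (R1): 38% × 32% × 21% × 29% = 0.740544% of Bluewater Ventures LLC.
Chain via Halcyon Holdings Ltd → Crosswind Media Ltd → Ridgefield Foods Inc. (R1): 68% × 23% × 24% × 22% = 0.825792% of Bluewater Ventures LLC.
Direct interest in Bluewater Ventures LLC: 33%.
Aggregating (R3): 0.740544% + 0.825792% + 33% = 34.566336%.

34.566336%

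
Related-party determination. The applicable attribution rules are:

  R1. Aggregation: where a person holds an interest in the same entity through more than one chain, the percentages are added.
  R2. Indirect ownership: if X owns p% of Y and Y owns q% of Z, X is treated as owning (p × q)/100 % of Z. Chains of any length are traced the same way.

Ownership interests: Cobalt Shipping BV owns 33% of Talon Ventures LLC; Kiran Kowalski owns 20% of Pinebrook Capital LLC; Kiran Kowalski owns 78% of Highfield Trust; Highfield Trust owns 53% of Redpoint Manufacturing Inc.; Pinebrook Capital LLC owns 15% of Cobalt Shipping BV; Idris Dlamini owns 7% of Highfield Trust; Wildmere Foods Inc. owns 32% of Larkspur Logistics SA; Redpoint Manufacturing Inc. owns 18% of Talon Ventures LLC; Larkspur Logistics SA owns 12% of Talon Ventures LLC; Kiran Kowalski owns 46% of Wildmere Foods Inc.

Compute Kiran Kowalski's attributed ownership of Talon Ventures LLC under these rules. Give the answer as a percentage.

10.1976%

Chain via Pinebrook Capital LLC → Cobalt Shipping BV (R2): 20% × 15% × 33% = 0.99% of Talon Ventures LLC.
Chain via Wildmere Foods Inc. → Larkspur Logistics SA (R2): 46% × 32% × 12% = 1.7664% of Talon Ventures LLC.
Chain via Highfield Trust → Redpoint Manufacturing Inc. (R2): 78% × 53% × 18% = 7.4412% of Talon Ventures LLC.
Aggregating (R1): 0.99% + 1.7664% + 7.4412% = 10.1976%.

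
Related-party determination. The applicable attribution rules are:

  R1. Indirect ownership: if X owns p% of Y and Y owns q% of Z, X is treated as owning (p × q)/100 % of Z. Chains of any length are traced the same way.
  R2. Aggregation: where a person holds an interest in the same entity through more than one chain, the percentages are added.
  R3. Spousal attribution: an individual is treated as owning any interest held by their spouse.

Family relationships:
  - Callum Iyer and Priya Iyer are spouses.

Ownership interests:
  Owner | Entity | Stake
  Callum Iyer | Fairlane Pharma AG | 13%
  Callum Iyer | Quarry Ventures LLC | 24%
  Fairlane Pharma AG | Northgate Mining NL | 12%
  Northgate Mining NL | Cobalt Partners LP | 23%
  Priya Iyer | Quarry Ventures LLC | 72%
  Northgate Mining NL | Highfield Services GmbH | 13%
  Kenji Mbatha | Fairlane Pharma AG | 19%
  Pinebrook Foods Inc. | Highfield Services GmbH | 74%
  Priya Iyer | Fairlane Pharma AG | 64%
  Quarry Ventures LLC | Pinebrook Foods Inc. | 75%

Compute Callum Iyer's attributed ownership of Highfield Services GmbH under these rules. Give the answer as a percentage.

54.4812%

By spousal attribution (R3), Callum Iyer is treated as also owning Priya Iyer's interest in Fairlane Pharma AG, giving 13% + 64% = 77%.
By spousal attribution (R3), Callum Iyer is treated as also owning Priya Iyer's interest in Quarry Ventures LLC, giving 24% + 72% = 96%.
Chain via Fairlane Pharma AG → Northgate Mining NL (R1): 77% × 12% × 13% = 1.2012% of Highfield Services GmbH.
Chain via Quarry Ventures LLC → Pinebrook Foods Inc. (R1): 96% × 75% × 74% = 53.28% of Highfield Services GmbH.
Aggregating (R2): 1.2012% + 53.28% = 54.4812%.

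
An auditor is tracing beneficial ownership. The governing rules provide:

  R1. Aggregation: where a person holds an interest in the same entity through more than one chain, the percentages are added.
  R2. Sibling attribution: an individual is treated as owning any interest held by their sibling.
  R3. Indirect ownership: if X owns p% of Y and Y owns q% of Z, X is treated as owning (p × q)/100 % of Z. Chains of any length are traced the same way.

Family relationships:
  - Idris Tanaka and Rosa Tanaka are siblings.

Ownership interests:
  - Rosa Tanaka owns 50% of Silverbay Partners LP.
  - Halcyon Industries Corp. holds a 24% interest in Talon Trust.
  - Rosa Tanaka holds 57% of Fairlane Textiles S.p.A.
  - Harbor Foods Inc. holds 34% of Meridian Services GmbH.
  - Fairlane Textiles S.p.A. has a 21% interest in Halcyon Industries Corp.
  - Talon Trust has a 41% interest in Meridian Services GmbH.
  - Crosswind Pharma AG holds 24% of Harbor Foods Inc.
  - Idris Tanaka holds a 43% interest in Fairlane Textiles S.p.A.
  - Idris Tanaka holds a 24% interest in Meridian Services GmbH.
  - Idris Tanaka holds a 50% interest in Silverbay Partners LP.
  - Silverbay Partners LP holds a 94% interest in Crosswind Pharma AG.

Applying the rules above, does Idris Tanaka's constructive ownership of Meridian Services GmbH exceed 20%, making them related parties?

By sibling attribution (R2), Idris Tanaka is treated as also owning Rosa Tanaka's interest in Silverbay Partners LP, giving 50% + 50% = 100%.
By sibling attribution (R2), Idris Tanaka is treated as also owning Rosa Tanaka's interest in Fairlane Textiles S.p.A, giving 43% + 57% = 100%.
Chain via Silverbay Partners LP → Crosswind Pharma AG → Harbor Foods Inc. (R3): 100% × 94% × 24% × 34% = 7.6704% of Meridian Services GmbH.
Chain via Fairlane Textiles S.p.A. → Halcyon Industries Corp. → Talon Trust (R3): 100% × 21% × 24% × 41% = 2.0664% of Meridian Services GmbH.
Direct interest in Meridian Services GmbH: 24%.
Aggregating (R1): 7.6704% + 2.0664% + 24% = 33.7368%.
33.7368% exceeds the 20% threshold, so Idris is a related party to Meridian Services GmbH.

Yes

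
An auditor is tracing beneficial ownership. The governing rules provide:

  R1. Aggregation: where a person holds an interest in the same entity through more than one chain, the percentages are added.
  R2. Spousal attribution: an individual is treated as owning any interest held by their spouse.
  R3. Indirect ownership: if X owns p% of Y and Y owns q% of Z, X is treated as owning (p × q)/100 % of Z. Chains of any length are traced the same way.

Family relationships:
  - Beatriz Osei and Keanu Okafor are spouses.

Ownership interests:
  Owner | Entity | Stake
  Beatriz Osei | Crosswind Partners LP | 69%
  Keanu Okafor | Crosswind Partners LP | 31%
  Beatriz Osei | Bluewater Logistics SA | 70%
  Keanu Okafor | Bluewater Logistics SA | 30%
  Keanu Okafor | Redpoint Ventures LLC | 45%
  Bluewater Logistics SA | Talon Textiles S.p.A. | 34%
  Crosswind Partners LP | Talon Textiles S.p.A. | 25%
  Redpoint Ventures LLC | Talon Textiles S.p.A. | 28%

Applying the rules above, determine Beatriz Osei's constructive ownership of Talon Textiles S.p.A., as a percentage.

71.6%

By spousal attribution (R2), Beatriz Osei is treated as also owning Keanu Okafor's interest in Bluewater Logistics SA, giving 70% + 30% = 100%.
By spousal attribution (R2), Beatriz Osei is treated as also owning Keanu Okafor's interest in Crosswind Partners LP, giving 69% + 31% = 100%.
By spousal attribution (R2), Beatriz Osei is treated as owning Keanu Okafor's 45% interest in Redpoint Ventures LLC.
Chain via Bluewater Logistics SA (R3): 100% × 34% = 34% of Talon Textiles S.p.A.
Chain via Crosswind Partners LP (R3): 100% × 25% = 25% of Talon Textiles S.p.A.
Chain via Redpoint Ventures LLC (R3): 45% × 28% = 12.6% of Talon Textiles S.p.A.
Aggregating (R1): 34% + 25% + 12.6% = 71.6%.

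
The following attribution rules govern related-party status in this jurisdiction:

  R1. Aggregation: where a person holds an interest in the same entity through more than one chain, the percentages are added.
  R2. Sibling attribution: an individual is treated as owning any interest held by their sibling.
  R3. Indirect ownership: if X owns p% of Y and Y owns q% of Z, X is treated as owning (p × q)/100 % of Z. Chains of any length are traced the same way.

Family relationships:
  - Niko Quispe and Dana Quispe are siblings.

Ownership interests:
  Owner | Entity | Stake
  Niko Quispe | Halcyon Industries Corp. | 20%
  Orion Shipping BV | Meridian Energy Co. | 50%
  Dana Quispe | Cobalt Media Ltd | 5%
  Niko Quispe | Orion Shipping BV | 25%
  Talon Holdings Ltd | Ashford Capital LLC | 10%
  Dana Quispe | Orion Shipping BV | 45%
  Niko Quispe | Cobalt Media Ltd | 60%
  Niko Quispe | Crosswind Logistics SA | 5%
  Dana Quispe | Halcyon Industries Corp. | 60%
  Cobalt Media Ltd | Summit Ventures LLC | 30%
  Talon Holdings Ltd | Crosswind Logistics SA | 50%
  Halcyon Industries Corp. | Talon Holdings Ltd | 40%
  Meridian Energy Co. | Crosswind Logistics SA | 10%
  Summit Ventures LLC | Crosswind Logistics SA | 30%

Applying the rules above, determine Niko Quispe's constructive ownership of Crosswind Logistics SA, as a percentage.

30.35%

By sibling attribution (R2), Niko Quispe is treated as also owning Dana Quispe's interest in Halcyon Industries Corp, giving 20% + 60% = 80%.
By sibling attribution (R2), Niko Quispe is treated as also owning Dana Quispe's interest in Cobalt Media Ltd, giving 60% + 5% = 65%.
By sibling attribution (R2), Niko Quispe is treated as also owning Dana Quispe's interest in Orion Shipping BV, giving 25% + 45% = 70%.
Chain via Halcyon Industries Corp. → Talon Holdings Ltd (R3): 80% × 40% × 50% = 16% of Crosswind Logistics SA.
Chain via Cobalt Media Ltd → Summit Ventures LLC (R3): 65% × 30% × 30% = 5.85% of Crosswind Logistics SA.
Chain via Orion Shipping BV → Meridian Energy Co. (R3): 70% × 50% × 10% = 3.5% of Crosswind Logistics SA.
Direct interest in Crosswind Logistics SA: 5%.
Aggregating (R1): 16% + 5.85% + 3.5% + 5% = 30.35%.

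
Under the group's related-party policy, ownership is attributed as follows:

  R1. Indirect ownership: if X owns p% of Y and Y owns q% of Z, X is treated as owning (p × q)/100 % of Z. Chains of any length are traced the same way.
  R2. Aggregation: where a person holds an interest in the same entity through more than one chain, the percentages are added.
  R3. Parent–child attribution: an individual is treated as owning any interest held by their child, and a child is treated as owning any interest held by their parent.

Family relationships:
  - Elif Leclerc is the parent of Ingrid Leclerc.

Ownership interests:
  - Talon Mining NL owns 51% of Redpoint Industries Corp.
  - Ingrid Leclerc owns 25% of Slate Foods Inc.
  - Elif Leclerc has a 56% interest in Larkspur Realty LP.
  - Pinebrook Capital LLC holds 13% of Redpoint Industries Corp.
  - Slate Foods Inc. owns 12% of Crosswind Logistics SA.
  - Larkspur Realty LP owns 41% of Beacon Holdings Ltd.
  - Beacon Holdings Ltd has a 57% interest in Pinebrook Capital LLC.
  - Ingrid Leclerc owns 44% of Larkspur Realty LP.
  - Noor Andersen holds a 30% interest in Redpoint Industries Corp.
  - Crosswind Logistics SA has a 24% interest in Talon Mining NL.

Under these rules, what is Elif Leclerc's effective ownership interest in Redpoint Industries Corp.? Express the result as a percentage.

By parent–child attribution (R3), Elif Leclerc is treated as also owning Ingrid Leclerc's interest in Larkspur Realty LP, giving 56% + 44% = 100%.
By parent–child attribution (R3), Elif Leclerc is treated as owning Ingrid Leclerc's 25% interest in Slate Foods Inc.
Chain via Larkspur Realty LP → Beacon Holdings Ltd → Pinebrook Capital LLC (R1): 100% × 41% × 57% × 13% = 3.0381% of Redpoint Industries Corp.
Chain via Slate Foods Inc. → Crosswind Logistics SA → Talon Mining NL (R1): 25% × 12% × 24% × 51% = 0.3672% of Redpoint Industries Corp.
Aggregating (R2): 3.0381% + 0.3672% = 3.4053%.

3.4053%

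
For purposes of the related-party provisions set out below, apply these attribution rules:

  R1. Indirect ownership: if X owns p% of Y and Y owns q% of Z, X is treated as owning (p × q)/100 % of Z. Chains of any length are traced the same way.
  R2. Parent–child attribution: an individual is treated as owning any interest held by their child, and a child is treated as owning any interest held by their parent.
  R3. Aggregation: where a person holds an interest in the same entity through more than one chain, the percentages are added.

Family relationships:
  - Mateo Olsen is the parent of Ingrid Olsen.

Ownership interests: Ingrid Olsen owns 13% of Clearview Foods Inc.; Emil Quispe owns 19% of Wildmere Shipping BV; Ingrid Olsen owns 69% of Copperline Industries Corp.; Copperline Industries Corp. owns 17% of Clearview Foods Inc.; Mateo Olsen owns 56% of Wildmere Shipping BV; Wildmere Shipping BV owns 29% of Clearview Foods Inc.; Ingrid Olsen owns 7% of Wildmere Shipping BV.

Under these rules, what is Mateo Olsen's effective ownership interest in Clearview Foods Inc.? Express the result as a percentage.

By parent–child attribution (R2), Mateo Olsen is treated as also owning Ingrid Olsen's interest in Wildmere Shipping BV, giving 56% + 7% = 63%.
By parent–child attribution (R2), Mateo Olsen is treated as owning Ingrid Olsen's 69% interest in Copperline Industries Corp.
By parent–child attribution (R2), Mateo Olsen is treated as owning Ingrid Olsen's 13% interest in Clearview Foods Inc.
Chain via Wildmere Shipping BV (R1): 63% × 29% = 18.27% of Clearview Foods Inc.
Chain via Copperline Industries Corp. (R1): 69% × 17% = 11.73% of Clearview Foods Inc.
Direct interest in Clearview Foods Inc: 13%.
Aggregating (R3): 18.27% + 11.73% + 13% = 43%.

43%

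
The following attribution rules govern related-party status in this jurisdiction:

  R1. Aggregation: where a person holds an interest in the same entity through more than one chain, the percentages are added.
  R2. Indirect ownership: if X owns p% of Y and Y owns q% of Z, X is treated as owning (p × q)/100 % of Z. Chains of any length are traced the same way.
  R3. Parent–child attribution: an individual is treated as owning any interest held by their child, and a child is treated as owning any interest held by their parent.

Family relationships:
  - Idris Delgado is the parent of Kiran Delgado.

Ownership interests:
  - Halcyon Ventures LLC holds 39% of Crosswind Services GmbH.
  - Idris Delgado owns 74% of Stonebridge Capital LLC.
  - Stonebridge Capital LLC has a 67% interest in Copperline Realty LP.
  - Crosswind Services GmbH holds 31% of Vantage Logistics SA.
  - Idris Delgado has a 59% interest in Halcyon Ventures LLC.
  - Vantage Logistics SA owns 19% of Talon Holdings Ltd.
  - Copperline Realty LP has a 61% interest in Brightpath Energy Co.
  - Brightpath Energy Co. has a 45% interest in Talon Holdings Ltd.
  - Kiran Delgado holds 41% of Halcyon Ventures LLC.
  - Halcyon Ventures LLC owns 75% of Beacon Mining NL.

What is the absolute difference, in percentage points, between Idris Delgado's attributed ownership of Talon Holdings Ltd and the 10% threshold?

5.90681

By parent–child attribution (R3), Idris Delgado is treated as also owning Kiran Delgado's interest in Halcyon Ventures LLC, giving 59% + 41% = 100%.
Chain via Stonebridge Capital LLC → Copperline Realty LP → Brightpath Energy Co. (R2): 74% × 67% × 61% × 45% = 13.60971% of Talon Holdings Ltd.
Chain via Halcyon Ventures LLC → Crosswind Services GmbH → Vantage Logistics SA (R2): 100% × 39% × 31% × 19% = 2.2971% of Talon Holdings Ltd.
Aggregating (R1): 13.60971% + 2.2971% = 15.90681%.
15.90681% exceeds the 10% threshold by 5.90681 percentage points.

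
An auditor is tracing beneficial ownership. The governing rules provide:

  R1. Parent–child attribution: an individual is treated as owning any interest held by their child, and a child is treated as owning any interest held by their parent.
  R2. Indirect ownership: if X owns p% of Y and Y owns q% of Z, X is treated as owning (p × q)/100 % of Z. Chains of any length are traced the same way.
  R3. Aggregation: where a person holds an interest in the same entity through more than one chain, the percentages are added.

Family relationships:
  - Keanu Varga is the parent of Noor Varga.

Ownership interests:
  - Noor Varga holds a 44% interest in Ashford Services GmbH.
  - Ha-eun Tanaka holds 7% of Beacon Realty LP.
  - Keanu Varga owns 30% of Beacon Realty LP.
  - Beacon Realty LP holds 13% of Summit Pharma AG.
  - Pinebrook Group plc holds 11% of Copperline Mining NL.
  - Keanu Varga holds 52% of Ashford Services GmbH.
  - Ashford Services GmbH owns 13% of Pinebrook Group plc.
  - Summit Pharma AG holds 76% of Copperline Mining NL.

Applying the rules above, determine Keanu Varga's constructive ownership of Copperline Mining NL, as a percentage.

4.3368%

By parent–child attribution (R1), Keanu Varga is treated as also owning Noor Varga's interest in Ashford Services GmbH, giving 52% + 44% = 96%.
Chain via Beacon Realty LP → Summit Pharma AG (R2): 30% × 13% × 76% = 2.964% of Copperline Mining NL.
Chain via Ashford Services GmbH → Pinebrook Group plc (R2): 96% × 13% × 11% = 1.3728% of Copperline Mining NL.
Aggregating (R3): 2.964% + 1.3728% = 4.3368%.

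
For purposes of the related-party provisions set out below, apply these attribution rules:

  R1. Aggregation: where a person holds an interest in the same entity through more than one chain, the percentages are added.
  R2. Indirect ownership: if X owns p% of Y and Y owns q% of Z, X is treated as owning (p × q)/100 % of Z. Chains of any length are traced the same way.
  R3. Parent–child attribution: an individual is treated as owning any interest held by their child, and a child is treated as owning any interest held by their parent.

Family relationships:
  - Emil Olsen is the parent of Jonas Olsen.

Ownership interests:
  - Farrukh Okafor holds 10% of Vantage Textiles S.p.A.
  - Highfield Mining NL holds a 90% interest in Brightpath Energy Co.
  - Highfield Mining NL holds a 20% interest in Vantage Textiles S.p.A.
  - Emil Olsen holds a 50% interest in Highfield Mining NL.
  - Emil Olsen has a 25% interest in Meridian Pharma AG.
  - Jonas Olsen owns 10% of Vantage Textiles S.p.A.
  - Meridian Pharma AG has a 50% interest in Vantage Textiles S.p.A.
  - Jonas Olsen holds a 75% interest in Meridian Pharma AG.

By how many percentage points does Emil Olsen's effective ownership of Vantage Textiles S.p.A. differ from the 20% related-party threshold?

50

By parent–child attribution (R3), Emil Olsen is treated as also owning Jonas Olsen's interest in Meridian Pharma AG, giving 25% + 75% = 100%.
By parent–child attribution (R3), Emil Olsen is treated as owning Jonas Olsen's 10% interest in Vantage Textiles S.p.A.
Chain via Highfield Mining NL (R2): 50% × 20% = 10% of Vantage Textiles S.p.A.
Chain via Meridian Pharma AG (R2): 100% × 50% = 50% of Vantage Textiles S.p.A.
Direct interest in Vantage Textiles S.p.A: 10%.
Aggregating (R1): 10% + 50% + 10% = 70%.
70% exceeds the 20% threshold by 50 percentage points.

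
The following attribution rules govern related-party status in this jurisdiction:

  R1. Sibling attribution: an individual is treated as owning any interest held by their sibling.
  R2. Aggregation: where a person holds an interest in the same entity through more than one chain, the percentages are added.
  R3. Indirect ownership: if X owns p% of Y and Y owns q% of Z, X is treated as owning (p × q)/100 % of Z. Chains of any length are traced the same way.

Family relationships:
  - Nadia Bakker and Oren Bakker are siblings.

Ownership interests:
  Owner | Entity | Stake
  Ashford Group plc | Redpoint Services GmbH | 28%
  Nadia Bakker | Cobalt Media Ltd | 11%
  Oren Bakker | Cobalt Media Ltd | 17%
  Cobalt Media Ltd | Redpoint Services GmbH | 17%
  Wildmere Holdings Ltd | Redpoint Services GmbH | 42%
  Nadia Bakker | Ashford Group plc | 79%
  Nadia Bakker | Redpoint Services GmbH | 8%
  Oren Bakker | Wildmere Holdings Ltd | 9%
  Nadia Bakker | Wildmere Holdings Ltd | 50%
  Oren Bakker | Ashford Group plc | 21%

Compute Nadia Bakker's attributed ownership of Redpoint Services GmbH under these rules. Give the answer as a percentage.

65.54%

By sibling attribution (R1), Nadia Bakker is treated as also owning Oren Bakker's interest in Cobalt Media Ltd, giving 11% + 17% = 28%.
By sibling attribution (R1), Nadia Bakker is treated as also owning Oren Bakker's interest in Ashford Group plc, giving 79% + 21% = 100%.
By sibling attribution (R1), Nadia Bakker is treated as also owning Oren Bakker's interest in Wildmere Holdings Ltd, giving 50% + 9% = 59%.
Chain via Cobalt Media Ltd (R3): 28% × 17% = 4.76% of Redpoint Services GmbH.
Chain via Ashford Group plc (R3): 100% × 28% = 28% of Redpoint Services GmbH.
Chain via Wildmere Holdings Ltd (R3): 59% × 42% = 24.78% of Redpoint Services GmbH.
Direct interest in Redpoint Services GmbH: 8%.
Aggregating (R2): 4.76% + 28% + 24.78% + 8% = 65.54%.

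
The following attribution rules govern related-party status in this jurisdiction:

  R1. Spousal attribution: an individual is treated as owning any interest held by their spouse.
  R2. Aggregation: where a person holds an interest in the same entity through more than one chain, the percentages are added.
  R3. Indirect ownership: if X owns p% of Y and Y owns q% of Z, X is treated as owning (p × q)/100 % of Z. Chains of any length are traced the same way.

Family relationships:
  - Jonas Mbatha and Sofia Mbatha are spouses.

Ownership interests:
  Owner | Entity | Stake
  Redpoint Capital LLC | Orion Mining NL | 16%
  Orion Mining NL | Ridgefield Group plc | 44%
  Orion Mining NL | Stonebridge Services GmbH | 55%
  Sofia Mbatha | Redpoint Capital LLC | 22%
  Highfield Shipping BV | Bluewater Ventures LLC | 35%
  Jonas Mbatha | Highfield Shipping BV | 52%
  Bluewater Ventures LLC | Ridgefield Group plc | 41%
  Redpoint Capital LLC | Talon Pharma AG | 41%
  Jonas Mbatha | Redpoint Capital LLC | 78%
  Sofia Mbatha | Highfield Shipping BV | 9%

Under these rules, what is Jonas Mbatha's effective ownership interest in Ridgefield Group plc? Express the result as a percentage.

15.7935%

By spousal attribution (R1), Jonas Mbatha is treated as also owning Sofia Mbatha's interest in Highfield Shipping BV, giving 52% + 9% = 61%.
By spousal attribution (R1), Jonas Mbatha is treated as also owning Sofia Mbatha's interest in Redpoint Capital LLC, giving 78% + 22% = 100%.
Chain via Highfield Shipping BV → Bluewater Ventures LLC (R3): 61% × 35% × 41% = 8.7535% of Ridgefield Group plc.
Chain via Redpoint Capital LLC → Orion Mining NL (R3): 100% × 16% × 44% = 7.04% of Ridgefield Group plc.
Aggregating (R2): 8.7535% + 7.04% = 15.7935%.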